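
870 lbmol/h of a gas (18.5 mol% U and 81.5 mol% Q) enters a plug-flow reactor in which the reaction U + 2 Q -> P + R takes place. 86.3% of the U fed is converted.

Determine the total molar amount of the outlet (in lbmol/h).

731 lbmol/h

U reacted = 0.863 × 160.9 = 138.9 lbmol/h; ν_U = −1, so ξ = 138.9/1 = 138.9 lbmol/h.
Outlet amounts (n = n₀ + ν ξ):
  U: 160.9 − 1(138.9) = 22.05
  Q: 709 − 2(138.9) = 431.3
  P: 0 + 1(138.9) = 138.9
  R: 0 + 1(138.9) = 138.9
Total out = 22.05 + 431.3 + 138.9 + 138.9 = 731.1 lbmol/h.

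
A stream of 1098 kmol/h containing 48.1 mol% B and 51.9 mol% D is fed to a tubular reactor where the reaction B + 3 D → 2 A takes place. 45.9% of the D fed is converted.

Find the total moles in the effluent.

924 kmol/h

D reacted = 0.459 × 569.9 = 261.6 kmol/h; ν_D = −3, so ξ = 261.6/3 = 87.19 kmol/h.
Outlet amounts (n = n₀ + ν ξ):
  B: 528.1 − 1(87.19) = 440.9
  D: 569.9 − 3(87.19) = 308.3
  A: 0 + 2(87.19) = 174.4
Total out = 440.9 + 308.3 + 174.4 = 923.6 kmol/h.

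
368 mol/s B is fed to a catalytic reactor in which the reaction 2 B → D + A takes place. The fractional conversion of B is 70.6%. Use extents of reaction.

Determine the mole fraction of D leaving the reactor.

B reacted = 0.706 × 368 = 259.8 mol/s; ν_B = −2, so ξ = 259.8/2 = 129.9 mol/s.
Outlet amounts (n = n₀ + ν ξ):
  B: 368 − 2(129.9) = 108.2
  D: 0 + 1(129.9) = 129.9
  A: 0 + 1(129.9) = 129.9
Total out = 368 mol/s; y_D = 129.9 / 368 = 0.353.

0.353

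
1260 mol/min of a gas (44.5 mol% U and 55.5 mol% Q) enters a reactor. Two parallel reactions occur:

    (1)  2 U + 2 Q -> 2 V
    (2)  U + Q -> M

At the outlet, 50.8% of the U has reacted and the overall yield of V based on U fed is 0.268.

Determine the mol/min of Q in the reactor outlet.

414 mol/min

Yield of V: 2ξ₁ / 560.7 = 0.268 → ξ₁ = 75.13 mol/min.
Conversion of U: 2ξ₁ + 1ξ₂ = 0.508 × 560.7 = 284.8 → ξ₂ = 134.6 mol/min.
Outlet amounts (n = n₀ + Σ ν·ξ):
  U: 560.7 − 2(75.13) − 1(134.6) = 275.9
  Q: 699.3 − 2(75.13) − 1(134.6) = 414.5
  V: 0 + 2(75.13) = 150.3
  M: 0 + 1(134.6) = 134.6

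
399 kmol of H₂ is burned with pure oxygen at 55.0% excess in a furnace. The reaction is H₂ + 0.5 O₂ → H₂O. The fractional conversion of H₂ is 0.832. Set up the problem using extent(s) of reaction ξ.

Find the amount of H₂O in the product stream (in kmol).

332 kmol

Stoichiometric O₂ = 0.5 × 399 = 199.5 kmol; O₂ fed = 199.5 × 1.550 = 309.2 kmol.
Fuel reacted = 0.832 × 399 → ξ = 332 kmol.
Outlet (n = n₀ + ν ξ):
  H₂: 399 − 1(332) = 67.03
  O₂: 309.2 − 0.5(332) = 143.2
  H₂O: 0 + 1(332) = 332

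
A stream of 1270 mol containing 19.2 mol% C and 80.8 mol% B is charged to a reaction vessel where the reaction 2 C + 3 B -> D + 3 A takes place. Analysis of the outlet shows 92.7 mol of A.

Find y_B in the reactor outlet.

0.753

For A: n = n₀ + 3ξ → 92.7 = 0 + 3ξ, giving ξ = 30.9 mol.
Outlet amounts (n = n₀ + ν ξ):
  C: 243.8 − 2(30.9) = 182
  B: 1026 − 3(30.9) = 933.5
  D: 0 + 1(30.9) = 30.9
  A: 0 + 3(30.9) = 92.7
Total out = 1239 mol; y_B = 933.5 / 1239 = 0.7533.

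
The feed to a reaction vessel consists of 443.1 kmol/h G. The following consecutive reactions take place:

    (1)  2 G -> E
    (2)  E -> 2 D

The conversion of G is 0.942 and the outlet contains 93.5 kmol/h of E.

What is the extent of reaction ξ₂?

Conversion of G: G consumed = 2ξ₁ = 0.942 × 443.1 → ξ₁ = 208.7 kmol/h.
E balance: n_E = 0 + 1ξ₁ − 1ξ₂ = 93.5 → ξ₂ = (1·208.7 − 93.5)/1 = 115.2 kmol/h.
Outlet amounts (n = n₀ + Σ ν·ξ):
  G: 443.1 − 2(208.7) = 25.7
  E: 0 + 1(208.7) − 1(115.2) = 93.5
  D: 0 + 2(115.2) = 230.4

ξ₂ = 115 kmol/h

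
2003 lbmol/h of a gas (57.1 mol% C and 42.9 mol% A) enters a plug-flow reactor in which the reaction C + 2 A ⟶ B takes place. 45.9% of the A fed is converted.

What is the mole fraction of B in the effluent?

0.123

A reacted = 0.459 × 859.3 = 394.4 lbmol/h; ν_A = −2, so ξ = 394.4/2 = 197.2 lbmol/h.
Outlet amounts (n = n₀ + ν ξ):
  C: 1144 − 1(197.2) = 946.5
  A: 859.3 − 2(197.2) = 464.9
  B: 0 + 1(197.2) = 197.2
Total out = 1609 lbmol/h; y_B = 197.2 / 1609 = 0.1226.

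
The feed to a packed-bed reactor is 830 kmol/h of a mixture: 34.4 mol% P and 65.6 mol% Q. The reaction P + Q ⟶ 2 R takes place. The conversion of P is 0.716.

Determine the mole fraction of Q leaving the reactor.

P reacted = 0.716 × 285.5 = 204.4 kmol/h; ν_P = −1, so ξ = 204.4/1 = 204.4 kmol/h.
Outlet amounts (n = n₀ + ν ξ):
  P: 285.5 − 1(204.4) = 81.09
  Q: 544.5 − 1(204.4) = 340
  R: 0 + 2(204.4) = 408.9
Total out = 830 kmol/h; y_Q = 340 / 830 = 0.4097.

0.41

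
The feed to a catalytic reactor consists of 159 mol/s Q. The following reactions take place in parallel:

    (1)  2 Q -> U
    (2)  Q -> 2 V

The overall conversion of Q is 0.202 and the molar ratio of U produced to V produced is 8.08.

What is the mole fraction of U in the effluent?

Conversion of Q: Q consumed = 0.202 × 159 = 32.12 mol/s = 2ξ₁ + 1ξ₂.
Selectivity: 1ξ₁ / (2ξ₂) = 8.08 → ξ₁ = 16.16 ξ₂.
Substitute: (2·16.16 + 1) ξ₂ = 32.12 → ξ₂ = 0.9639 mol/s, ξ₁ = 15.58 mol/s.
Outlet amounts (n = n₀ + Σ ν·ξ):
  Q: 159 − 2(15.58) − 1(0.9639) = 126.9
  U: 0 + 1(15.58) = 15.58
  V: 0 + 2(0.9639) = 1.928
Total out = 144.4 mol/s; y_U = 15.58 / 144.4 = 0.1079.

0.108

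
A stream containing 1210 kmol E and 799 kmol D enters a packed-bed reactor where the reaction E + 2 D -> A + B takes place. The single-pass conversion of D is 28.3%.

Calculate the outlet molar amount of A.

113 kmol

D reacted = 0.283 × 799 = 226.1 kmol; ν_D = −2, so ξ = 226.1/2 = 113.1 kmol.
Outlet amounts (n = n₀ + ν ξ):
  E: 1210 − 1(113.1) = 1097
  D: 799 − 2(113.1) = 572.9
  A: 0 + 1(113.1) = 113.1
  B: 0 + 1(113.1) = 113.1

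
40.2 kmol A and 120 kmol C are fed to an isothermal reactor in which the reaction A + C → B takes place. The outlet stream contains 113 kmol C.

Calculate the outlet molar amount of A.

33.2 kmol

For C: n = n₀ − 1ξ → 113 = 120 − 1ξ, giving ξ = 7 kmol.
Outlet amounts (n = n₀ + ν ξ):
  A: 40.2 − 1(7) = 33.2
  C: 120 − 1(7) = 113
  B: 0 + 1(7) = 7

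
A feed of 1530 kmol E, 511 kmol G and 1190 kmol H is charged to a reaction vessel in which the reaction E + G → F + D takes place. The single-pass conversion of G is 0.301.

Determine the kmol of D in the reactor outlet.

G reacted = 0.301 × 511 = 153.8 kmol; ν_G = −1, so ξ = 153.8/1 = 153.8 kmol.
Outlet amounts (n = n₀ + ν ξ):
  E: 1530 − 1(153.8) = 1376
  G: 511 − 1(153.8) = 357.2
  F: 0 + 1(153.8) = 153.8
  D: 0 + 1(153.8) = 153.8
  H: 1190 (inert)

154 kmol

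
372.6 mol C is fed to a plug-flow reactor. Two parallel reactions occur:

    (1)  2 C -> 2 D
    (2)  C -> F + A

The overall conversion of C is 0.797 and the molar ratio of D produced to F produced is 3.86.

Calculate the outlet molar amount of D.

Conversion of C: C consumed = 0.797 × 372.6 = 297 mol = 2ξ₁ + 1ξ₂.
Selectivity: 2ξ₁ / (1ξ₂) = 3.86 → ξ₁ = 1.93 ξ₂.
Substitute: (2·1.93 + 1) ξ₂ = 297 → ξ₂ = 61.1 mol, ξ₁ = 117.9 mol.
Outlet amounts (n = n₀ + Σ ν·ξ):
  C: 372.6 − 2(117.9) − 1(61.1) = 75.64
  D: 0 + 2(117.9) = 235.9
  F: 0 + 1(61.1) = 61.1
  A: 0 + 1(61.1) = 61.1

236 mol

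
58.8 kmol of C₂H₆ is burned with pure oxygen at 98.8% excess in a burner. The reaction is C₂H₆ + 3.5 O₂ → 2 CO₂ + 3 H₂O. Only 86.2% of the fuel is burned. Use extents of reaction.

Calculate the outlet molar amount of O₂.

Stoichiometric O₂ = 3.5 × 58.8 = 205.8 kmol; O₂ fed = 205.8 × 1.988 = 409.1 kmol.
Fuel reacted = 0.862 × 58.8 → ξ = 50.69 kmol.
Outlet (n = n₀ + ν ξ):
  C₂H₆: 58.8 − 1(50.69) = 8.114
  O₂: 409.1 − 3.5(50.69) = 231.7
  CO₂: 0 + 2(50.69) = 101.4
  H₂O: 0 + 3(50.69) = 152.1

232 kmol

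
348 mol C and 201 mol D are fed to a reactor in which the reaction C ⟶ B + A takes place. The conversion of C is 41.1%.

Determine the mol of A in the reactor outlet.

C reacted = 0.411 × 348 = 143 mol; ν_C = −1, so ξ = 143/1 = 143 mol.
Outlet amounts (n = n₀ + ν ξ):
  C: 348 − 1(143) = 205
  B: 0 + 1(143) = 143
  A: 0 + 1(143) = 143
  D: 201 (inert)

143 mol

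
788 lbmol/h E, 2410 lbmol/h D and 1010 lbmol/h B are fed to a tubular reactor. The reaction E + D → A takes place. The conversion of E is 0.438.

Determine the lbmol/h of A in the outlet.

345 lbmol/h

E reacted = 0.438 × 788 = 345.1 lbmol/h; ν_E = −1, so ξ = 345.1/1 = 345.1 lbmol/h.
Outlet amounts (n = n₀ + ν ξ):
  E: 788 − 1(345.1) = 442.9
  D: 2410 − 1(345.1) = 2065
  A: 0 + 1(345.1) = 345.1
  B: 1010 (inert)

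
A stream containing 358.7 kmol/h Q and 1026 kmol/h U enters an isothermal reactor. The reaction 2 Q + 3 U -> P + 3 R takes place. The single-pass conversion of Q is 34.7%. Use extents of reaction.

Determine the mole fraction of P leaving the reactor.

0.0471

Q reacted = 0.347 × 358.7 = 124.5 kmol/h; ν_Q = −2, so ξ = 124.5/2 = 62.23 kmol/h.
Outlet amounts (n = n₀ + ν ξ):
  Q: 358.7 − 2(62.23) = 234.2
  U: 1026 − 3(62.23) = 839.3
  P: 0 + 1(62.23) = 62.23
  R: 0 + 3(62.23) = 186.7
Total out = 1322 kmol/h; y_P = 62.23 / 1322 = 0.04706.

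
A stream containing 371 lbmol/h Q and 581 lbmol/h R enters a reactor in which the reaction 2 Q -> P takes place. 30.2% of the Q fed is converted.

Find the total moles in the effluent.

Q reacted = 0.302 × 371 = 112 lbmol/h; ν_Q = −2, so ξ = 112/2 = 56.02 lbmol/h.
Outlet amounts (n = n₀ + ν ξ):
  Q: 371 − 2(56.02) = 259
  P: 0 + 1(56.02) = 56.02
  R: 581 (inert)
Total out = 259 + 56.02 + 581 = 896 lbmol/h.

896 lbmol/h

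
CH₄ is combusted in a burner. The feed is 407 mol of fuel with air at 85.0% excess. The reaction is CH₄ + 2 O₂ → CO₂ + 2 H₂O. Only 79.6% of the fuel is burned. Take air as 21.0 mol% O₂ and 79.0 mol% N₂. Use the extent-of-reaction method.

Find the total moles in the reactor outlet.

7580 mol

Stoichiometric O₂ = 2 × 407 = 814 mol; O₂ fed = 814 × 1.850 = 1506 mol.
N₂ fed = 1506 × 79/21 = 5665 mol.
Fuel reacted = 0.796 × 407 → ξ = 324 mol.
Outlet (n = n₀ + ν ξ):
  CH₄: 407 − 1(324) = 83.03
  O₂: 1506 − 2(324) = 858
  N₂: 5665 (inert)
  CO₂: 0 + 1(324) = 324
  H₂O: 0 + 2(324) = 647.9
Total out = 83.03 + 858 + 5665 + 324 + 647.9 = 7578 mol.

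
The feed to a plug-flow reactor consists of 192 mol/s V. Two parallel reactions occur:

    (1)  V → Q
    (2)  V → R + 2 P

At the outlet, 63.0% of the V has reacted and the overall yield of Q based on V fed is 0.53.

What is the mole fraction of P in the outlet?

Yield of Q: 1ξ₁ / 192 = 0.53 → ξ₁ = 101.8 mol/s.
Conversion of V: 1ξ₁ + 1ξ₂ = 0.63 × 192 = 121 → ξ₂ = 19.2 mol/s.
Outlet amounts (n = n₀ + Σ ν·ξ):
  V: 192 − 1(101.8) − 1(19.2) = 71.04
  Q: 0 + 1(101.8) = 101.8
  R: 0 + 1(19.2) = 19.2
  P: 0 + 2(19.2) = 38.4
Total out = 230.4 mol/s; y_P = 38.4 / 230.4 = 0.1667.

0.167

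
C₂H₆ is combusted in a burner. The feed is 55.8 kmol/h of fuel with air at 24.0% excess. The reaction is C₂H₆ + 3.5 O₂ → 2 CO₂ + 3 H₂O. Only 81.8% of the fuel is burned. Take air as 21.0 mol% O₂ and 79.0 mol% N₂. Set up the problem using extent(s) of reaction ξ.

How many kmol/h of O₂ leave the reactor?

Stoichiometric O₂ = 3.5 × 55.8 = 195.3 kmol/h; O₂ fed = 195.3 × 1.240 = 242.2 kmol/h.
N₂ fed = 242.2 × 79/21 = 911 kmol/h.
Fuel reacted = 0.818 × 55.8 → ξ = 45.64 kmol/h.
Outlet (n = n₀ + ν ξ):
  C₂H₆: 55.8 − 1(45.64) = 10.16
  O₂: 242.2 − 3.5(45.64) = 82.42
  N₂: 911 (inert)
  CO₂: 0 + 2(45.64) = 91.29
  H₂O: 0 + 3(45.64) = 136.9

82.4 kmol/h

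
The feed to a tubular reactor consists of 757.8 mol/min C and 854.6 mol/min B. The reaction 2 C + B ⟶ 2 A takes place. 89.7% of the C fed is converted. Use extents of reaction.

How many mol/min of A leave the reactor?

680 mol/min

C reacted = 0.897 × 757.8 = 679.7 mol/min; ν_C = −2, so ξ = 679.7/2 = 339.9 mol/min.
Outlet amounts (n = n₀ + ν ξ):
  C: 757.8 − 2(339.9) = 78.05
  B: 854.6 − 1(339.9) = 514.7
  A: 0 + 2(339.9) = 679.7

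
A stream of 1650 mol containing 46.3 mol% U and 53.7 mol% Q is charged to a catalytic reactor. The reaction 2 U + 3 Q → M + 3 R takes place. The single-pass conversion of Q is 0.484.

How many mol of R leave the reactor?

Q reacted = 0.484 × 886 = 428.8 mol; ν_Q = −3, so ξ = 428.8/3 = 142.9 mol.
Outlet amounts (n = n₀ + ν ξ):
  U: 764 − 2(142.9) = 478.1
  Q: 886 − 3(142.9) = 457.2
  M: 0 + 1(142.9) = 142.9
  R: 0 + 3(142.9) = 428.8

429 mol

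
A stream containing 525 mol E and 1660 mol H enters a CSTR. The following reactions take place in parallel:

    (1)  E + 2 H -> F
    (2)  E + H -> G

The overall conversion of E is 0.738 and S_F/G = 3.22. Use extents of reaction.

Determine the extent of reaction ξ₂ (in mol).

ξ₂ = 91.8 mol

Conversion of E: E consumed = 0.738 × 525 = 387.4 mol = 1ξ₁ + 1ξ₂.
Selectivity: 1ξ₁ / (1ξ₂) = 3.22 → ξ₁ = 3.22 ξ₂.
Substitute: (1·3.22 + 1) ξ₂ = 387.4 → ξ₂ = 91.81 mol, ξ₁ = 295.6 mol.
Outlet amounts (n = n₀ + Σ ν·ξ):
  E: 525 − 1(295.6) − 1(91.81) = 137.6
  H: 1660 − 2(295.6) − 1(91.81) = 976.9
  F: 0 + 1(295.6) = 295.6
  G: 0 + 1(91.81) = 91.81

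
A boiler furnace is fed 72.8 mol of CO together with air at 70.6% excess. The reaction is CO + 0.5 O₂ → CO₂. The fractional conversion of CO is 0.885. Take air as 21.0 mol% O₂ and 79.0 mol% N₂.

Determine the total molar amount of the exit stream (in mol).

336 mol

Stoichiometric O₂ = 0.5 × 72.8 = 36.4 mol; O₂ fed = 36.4 × 1.706 = 62.1 mol.
N₂ fed = 62.1 × 79/21 = 233.6 mol.
Fuel reacted = 0.885 × 72.8 → ξ = 64.43 mol.
Outlet (n = n₀ + ν ξ):
  CO: 72.8 − 1(64.43) = 8.372
  O₂: 62.1 − 0.5(64.43) = 29.88
  N₂: 233.6 (inert)
  CO₂: 0 + 1(64.43) = 64.43
Total out = 8.372 + 29.88 + 233.6 + 64.43 = 336.3 mol.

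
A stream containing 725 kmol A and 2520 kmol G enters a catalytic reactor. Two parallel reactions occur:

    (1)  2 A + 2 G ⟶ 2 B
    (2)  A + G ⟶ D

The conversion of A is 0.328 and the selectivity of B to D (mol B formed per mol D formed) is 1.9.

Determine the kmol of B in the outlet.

Conversion of A: A consumed = 0.328 × 725 = 237.8 kmol = 2ξ₁ + 1ξ₂.
Selectivity: 2ξ₁ / (1ξ₂) = 1.9 → ξ₁ = 0.95 ξ₂.
Substitute: (2·0.95 + 1) ξ₂ = 237.8 → ξ₂ = 82 kmol, ξ₁ = 77.9 kmol.
Outlet amounts (n = n₀ + Σ ν·ξ):
  A: 725 − 2(77.9) − 1(82) = 487.2
  G: 2520 − 2(77.9) − 1(82) = 2282
  B: 0 + 2(77.9) = 155.8
  D: 0 + 1(82) = 82

156 kmol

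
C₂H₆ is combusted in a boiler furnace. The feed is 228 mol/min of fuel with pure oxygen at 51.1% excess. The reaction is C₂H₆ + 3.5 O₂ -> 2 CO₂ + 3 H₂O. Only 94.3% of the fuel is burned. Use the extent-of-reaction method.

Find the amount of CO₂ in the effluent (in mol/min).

Stoichiometric O₂ = 3.5 × 228 = 798 mol/min; O₂ fed = 798 × 1.511 = 1206 mol/min.
Fuel reacted = 0.943 × 228 → ξ = 215 mol/min.
Outlet (n = n₀ + ν ξ):
  C₂H₆: 228 − 1(215) = 13
  O₂: 1206 − 3.5(215) = 453.3
  CO₂: 0 + 2(215) = 430
  H₂O: 0 + 3(215) = 645

430 mol/min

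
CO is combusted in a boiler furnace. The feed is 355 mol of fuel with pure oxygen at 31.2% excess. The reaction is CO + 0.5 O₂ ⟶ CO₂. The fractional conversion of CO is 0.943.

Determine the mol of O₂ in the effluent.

Stoichiometric O₂ = 0.5 × 355 = 177.5 mol; O₂ fed = 177.5 × 1.312 = 232.9 mol.
Fuel reacted = 0.943 × 355 → ξ = 334.8 mol.
Outlet (n = n₀ + ν ξ):
  CO: 355 − 1(334.8) = 20.24
  O₂: 232.9 − 0.5(334.8) = 65.5
  CO₂: 0 + 1(334.8) = 334.8

65.5 mol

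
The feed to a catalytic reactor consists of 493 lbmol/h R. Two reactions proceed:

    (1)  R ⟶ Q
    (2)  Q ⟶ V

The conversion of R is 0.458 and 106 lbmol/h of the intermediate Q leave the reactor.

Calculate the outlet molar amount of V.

120 lbmol/h

Conversion of R: R consumed = 1ξ₁ = 0.458 × 493 → ξ₁ = 225.8 lbmol/h.
Q balance: n_Q = 0 + 1ξ₁ − 1ξ₂ = 106 → ξ₂ = (1·225.8 − 106)/1 = 119.8 lbmol/h.
Outlet amounts (n = n₀ + Σ ν·ξ):
  R: 493 − 1(225.8) = 267.2
  Q: 0 + 1(225.8) − 1(119.8) = 106
  V: 0 + 1(119.8) = 119.8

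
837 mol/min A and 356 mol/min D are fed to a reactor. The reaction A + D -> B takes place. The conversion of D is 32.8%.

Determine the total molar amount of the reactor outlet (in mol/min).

1080 mol/min

D reacted = 0.328 × 356 = 116.8 mol/min; ν_D = −1, so ξ = 116.8/1 = 116.8 mol/min.
Outlet amounts (n = n₀ + ν ξ):
  A: 837 − 1(116.8) = 720.2
  D: 356 − 1(116.8) = 239.2
  B: 0 + 1(116.8) = 116.8
Total out = 720.2 + 239.2 + 116.8 = 1076 mol/min.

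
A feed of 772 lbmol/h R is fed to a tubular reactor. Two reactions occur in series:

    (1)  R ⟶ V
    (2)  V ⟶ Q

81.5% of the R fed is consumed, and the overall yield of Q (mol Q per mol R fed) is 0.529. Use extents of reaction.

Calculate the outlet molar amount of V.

221 lbmol/h

Conversion of R: R consumed = 1ξ₁ = 0.815 × 772 → ξ₁ = 629.2 lbmol/h.
Yield of Q: 1ξ₂ / 772 = 0.529 → ξ₂ = 408.4 lbmol/h.
Outlet amounts (n = n₀ + Σ ν·ξ):
  R: 772 − 1(629.2) = 142.8
  V: 0 + 1(629.2) − 1(408.4) = 220.8
  Q: 0 + 1(408.4) = 408.4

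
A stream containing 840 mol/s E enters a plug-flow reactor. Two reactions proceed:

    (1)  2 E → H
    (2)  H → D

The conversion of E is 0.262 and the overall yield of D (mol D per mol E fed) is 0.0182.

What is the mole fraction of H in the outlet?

0.13

Conversion of E: E consumed = 2ξ₁ = 0.262 × 840 → ξ₁ = 110 mol/s.
Yield of D: 1ξ₂ / 840 = 0.0182 → ξ₂ = 15.29 mol/s.
Outlet amounts (n = n₀ + Σ ν·ξ):
  E: 840 − 2(110) = 619.9
  H: 0 + 1(110) − 1(15.29) = 94.75
  D: 0 + 1(15.29) = 15.29
Total out = 730 mol/s; y_H = 94.75 / 730 = 0.1298.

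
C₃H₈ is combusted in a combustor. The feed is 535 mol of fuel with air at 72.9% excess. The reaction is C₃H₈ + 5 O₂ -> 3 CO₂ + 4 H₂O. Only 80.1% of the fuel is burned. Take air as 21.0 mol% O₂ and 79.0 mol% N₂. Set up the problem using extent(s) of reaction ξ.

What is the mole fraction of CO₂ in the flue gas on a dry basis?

Stoichiometric O₂ = 5 × 535 = 2675 mol; O₂ fed = 2675 × 1.729 = 4625 mol.
N₂ fed = 4625 × 79/21 = 17400 mol.
Fuel reacted = 0.801 × 535 → ξ = 428.5 mol.
Outlet (n = n₀ + ν ξ):
  C₃H₈: 535 − 1(428.5) = 106.5
  O₂: 4625 − 5(428.5) = 2482
  N₂: 17400 (inert)
  CO₂: 0 + 3(428.5) = 1286
  H₂O: 0 + 4(428.5) = 1714
Dry total = 21270 mol; y_CO₂ (dry) = 1286 / 21270 = 0.06043.

0.0604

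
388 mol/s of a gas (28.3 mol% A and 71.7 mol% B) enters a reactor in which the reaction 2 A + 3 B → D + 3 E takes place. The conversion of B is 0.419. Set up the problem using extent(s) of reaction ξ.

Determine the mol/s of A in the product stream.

32.1 mol/s

B reacted = 0.419 × 278.2 = 116.6 mol/s; ν_B = −3, so ξ = 116.6/3 = 38.85 mol/s.
Outlet amounts (n = n₀ + ν ξ):
  A: 109.8 − 2(38.85) = 32.09
  B: 278.2 − 3(38.85) = 161.6
  D: 0 + 1(38.85) = 38.85
  E: 0 + 3(38.85) = 116.6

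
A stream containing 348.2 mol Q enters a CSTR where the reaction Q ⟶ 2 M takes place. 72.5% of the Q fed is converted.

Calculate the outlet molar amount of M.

505 mol

Q reacted = 0.725 × 348.2 = 252.4 mol; ν_Q = −1, so ξ = 252.4/1 = 252.4 mol.
Outlet amounts (n = n₀ + ν ξ):
  Q: 348.2 − 1(252.4) = 95.75
  M: 0 + 2(252.4) = 504.9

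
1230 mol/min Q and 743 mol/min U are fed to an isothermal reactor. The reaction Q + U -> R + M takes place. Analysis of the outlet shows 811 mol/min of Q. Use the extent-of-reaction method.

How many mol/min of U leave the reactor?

324 mol/min

For Q: n = n₀ − 1ξ → 811 = 1230 − 1ξ, giving ξ = 419 mol/min.
Outlet amounts (n = n₀ + ν ξ):
  Q: 1230 − 1(419) = 811
  U: 743 − 1(419) = 324
  R: 0 + 1(419) = 419
  M: 0 + 1(419) = 419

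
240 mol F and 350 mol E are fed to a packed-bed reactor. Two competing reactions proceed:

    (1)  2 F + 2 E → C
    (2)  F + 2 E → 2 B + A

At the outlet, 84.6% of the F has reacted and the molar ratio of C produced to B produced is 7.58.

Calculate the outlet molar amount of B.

Conversion of F: F consumed = 0.846 × 240 = 203 mol = 2ξ₁ + 1ξ₂.
Selectivity: 1ξ₁ / (2ξ₂) = 7.58 → ξ₁ = 15.16 ξ₂.
Substitute: (2·15.16 + 1) ξ₂ = 203 → ξ₂ = 6.483 mol, ξ₁ = 98.28 mol.
Outlet amounts (n = n₀ + Σ ν·ξ):
  F: 240 − 2(98.28) − 1(6.483) = 36.96
  E: 350 − 2(98.28) − 2(6.483) = 140.5
  C: 0 + 1(98.28) = 98.28
  B: 0 + 2(6.483) = 12.97
  A: 0 + 1(6.483) = 6.483

13 mol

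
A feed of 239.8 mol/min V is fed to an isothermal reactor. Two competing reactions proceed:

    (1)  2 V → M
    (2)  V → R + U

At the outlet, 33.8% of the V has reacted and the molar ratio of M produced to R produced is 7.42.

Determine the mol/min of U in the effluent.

Conversion of V: V consumed = 0.338 × 239.8 = 81.05 mol/min = 2ξ₁ + 1ξ₂.
Selectivity: 1ξ₁ / (1ξ₂) = 7.42 → ξ₁ = 7.42 ξ₂.
Substitute: (2·7.42 + 1) ξ₂ = 81.05 → ξ₂ = 5.117 mol/min, ξ₁ = 37.97 mol/min.
Outlet amounts (n = n₀ + Σ ν·ξ):
  V: 239.8 − 2(37.97) − 1(5.117) = 158.7
  M: 0 + 1(37.97) = 37.97
  R: 0 + 1(5.117) = 5.117
  U: 0 + 1(5.117) = 5.117

5.12 mol/min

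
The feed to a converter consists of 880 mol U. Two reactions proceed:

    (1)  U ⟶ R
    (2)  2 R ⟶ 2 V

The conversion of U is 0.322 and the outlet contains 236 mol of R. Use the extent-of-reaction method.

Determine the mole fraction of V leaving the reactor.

0.0538

Conversion of U: U consumed = 1ξ₁ = 0.322 × 880 → ξ₁ = 283.4 mol.
R balance: n_R = 0 + 1ξ₁ − 2ξ₂ = 236 → ξ₂ = (1·283.4 − 236)/2 = 23.68 mol.
Outlet amounts (n = n₀ + Σ ν·ξ):
  U: 880 − 1(283.4) = 596.6
  R: 0 + 1(283.4) − 2(23.68) = 236
  V: 0 + 2(23.68) = 47.36
Total out = 880 mol; y_V = 47.36 / 880 = 0.05382.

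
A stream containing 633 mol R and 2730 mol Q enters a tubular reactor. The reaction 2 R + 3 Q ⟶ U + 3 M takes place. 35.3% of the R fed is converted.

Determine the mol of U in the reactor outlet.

112 mol

R reacted = 0.353 × 633 = 223.4 mol; ν_R = −2, so ξ = 223.4/2 = 111.7 mol.
Outlet amounts (n = n₀ + ν ξ):
  R: 633 − 2(111.7) = 409.6
  Q: 2730 − 3(111.7) = 2395
  U: 0 + 1(111.7) = 111.7
  M: 0 + 3(111.7) = 335.2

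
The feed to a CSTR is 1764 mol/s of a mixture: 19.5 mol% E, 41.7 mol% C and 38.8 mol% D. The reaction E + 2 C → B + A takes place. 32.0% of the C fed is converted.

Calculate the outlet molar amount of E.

C reacted = 0.32 × 735.6 = 235.4 mol/s; ν_C = −2, so ξ = 235.4/2 = 117.7 mol/s.
Outlet amounts (n = n₀ + ν ξ):
  E: 344 − 1(117.7) = 226.3
  C: 735.6 − 2(117.7) = 500.2
  B: 0 + 1(117.7) = 117.7
  A: 0 + 1(117.7) = 117.7
  D: 684.4 (inert)

226 mol/s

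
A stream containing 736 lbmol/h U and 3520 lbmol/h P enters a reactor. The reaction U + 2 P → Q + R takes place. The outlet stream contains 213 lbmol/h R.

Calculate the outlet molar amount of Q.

For R: n = n₀ + 1ξ → 213 = 0 + 1ξ, giving ξ = 213 lbmol/h.
Outlet amounts (n = n₀ + ν ξ):
  U: 736 − 1(213) = 523
  P: 3520 − 2(213) = 3094
  Q: 0 + 1(213) = 213
  R: 0 + 1(213) = 213

213 lbmol/h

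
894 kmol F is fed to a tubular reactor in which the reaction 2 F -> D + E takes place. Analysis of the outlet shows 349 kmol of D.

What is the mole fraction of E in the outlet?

0.39

For D: n = n₀ + 1ξ → 349 = 0 + 1ξ, giving ξ = 349 kmol.
Outlet amounts (n = n₀ + ν ξ):
  F: 894 − 2(349) = 196
  D: 0 + 1(349) = 349
  E: 0 + 1(349) = 349
Total out = 894 kmol; y_E = 349 / 894 = 0.3904.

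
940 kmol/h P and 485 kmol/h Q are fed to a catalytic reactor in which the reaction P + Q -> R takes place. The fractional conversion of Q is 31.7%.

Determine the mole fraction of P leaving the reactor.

Q reacted = 0.317 × 485 = 153.7 kmol/h; ν_Q = −1, so ξ = 153.7/1 = 153.7 kmol/h.
Outlet amounts (n = n₀ + ν ξ):
  P: 940 − 1(153.7) = 786.3
  Q: 485 − 1(153.7) = 331.3
  R: 0 + 1(153.7) = 153.7
Total out = 1271 kmol/h; y_P = 786.3 / 1271 = 0.6185.

0.618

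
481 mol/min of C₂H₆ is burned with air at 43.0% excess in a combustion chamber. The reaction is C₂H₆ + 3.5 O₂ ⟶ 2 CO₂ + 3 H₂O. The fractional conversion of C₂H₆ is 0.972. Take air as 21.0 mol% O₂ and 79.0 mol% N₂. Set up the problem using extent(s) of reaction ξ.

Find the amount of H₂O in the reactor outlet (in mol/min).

1400 mol/min

Stoichiometric O₂ = 3.5 × 481 = 1684 mol/min; O₂ fed = 1684 × 1.430 = 2407 mol/min.
N₂ fed = 2407 × 79/21 = 9056 mol/min.
Fuel reacted = 0.972 × 481 → ξ = 467.5 mol/min.
Outlet (n = n₀ + ν ξ):
  C₂H₆: 481 − 1(467.5) = 13.47
  O₂: 2407 − 3.5(467.5) = 771
  N₂: 9056 (inert)
  CO₂: 0 + 2(467.5) = 935.1
  H₂O: 0 + 3(467.5) = 1403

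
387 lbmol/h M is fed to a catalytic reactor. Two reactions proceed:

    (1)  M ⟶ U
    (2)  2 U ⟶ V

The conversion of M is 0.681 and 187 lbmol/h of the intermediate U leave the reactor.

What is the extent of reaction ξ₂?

Conversion of M: M consumed = 1ξ₁ = 0.681 × 387 → ξ₁ = 263.5 lbmol/h.
U balance: n_U = 0 + 1ξ₁ − 2ξ₂ = 187 → ξ₂ = (1·263.5 − 187)/2 = 38.27 lbmol/h.
Outlet amounts (n = n₀ + Σ ν·ξ):
  M: 387 − 1(263.5) = 123.5
  U: 0 + 1(263.5) − 2(38.27) = 187
  V: 0 + 1(38.27) = 38.27

ξ₂ = 38.3 lbmol/h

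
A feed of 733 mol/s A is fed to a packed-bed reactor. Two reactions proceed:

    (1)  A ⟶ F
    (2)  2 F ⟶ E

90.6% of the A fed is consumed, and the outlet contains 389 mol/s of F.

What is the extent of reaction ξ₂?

ξ₂ = 138 mol/s

Conversion of A: A consumed = 1ξ₁ = 0.906 × 733 → ξ₁ = 664.1 mol/s.
F balance: n_F = 0 + 1ξ₁ − 2ξ₂ = 389 → ξ₂ = (1·664.1 − 389)/2 = 137.5 mol/s.
Outlet amounts (n = n₀ + Σ ν·ξ):
  A: 733 − 1(664.1) = 68.9
  F: 0 + 1(664.1) − 2(137.5) = 389
  E: 0 + 1(137.5) = 137.5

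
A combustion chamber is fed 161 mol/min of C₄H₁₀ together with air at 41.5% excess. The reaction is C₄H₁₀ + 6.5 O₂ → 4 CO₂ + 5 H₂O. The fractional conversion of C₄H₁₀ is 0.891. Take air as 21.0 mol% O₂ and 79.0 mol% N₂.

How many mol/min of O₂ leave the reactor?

548 mol/min

Stoichiometric O₂ = 6.5 × 161 = 1046 mol/min; O₂ fed = 1046 × 1.415 = 1481 mol/min.
N₂ fed = 1481 × 79/21 = 5571 mol/min.
Fuel reacted = 0.891 × 161 → ξ = 143.5 mol/min.
Outlet (n = n₀ + ν ξ):
  C₄H₁₀: 161 − 1(143.5) = 17.55
  O₂: 1481 − 6.5(143.5) = 548.4
  N₂: 5571 (inert)
  CO₂: 0 + 4(143.5) = 573.8
  H₂O: 0 + 5(143.5) = 717.3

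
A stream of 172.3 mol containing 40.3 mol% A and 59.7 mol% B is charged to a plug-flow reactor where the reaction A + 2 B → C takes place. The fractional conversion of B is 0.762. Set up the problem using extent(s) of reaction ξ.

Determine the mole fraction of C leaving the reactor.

B reacted = 0.762 × 102.9 = 78.38 mol; ν_B = −2, so ξ = 78.38/2 = 39.19 mol.
Outlet amounts (n = n₀ + ν ξ):
  A: 69.44 − 1(39.19) = 30.25
  B: 102.9 − 2(39.19) = 24.48
  C: 0 + 1(39.19) = 39.19
Total out = 93.92 mol; y_C = 39.19 / 93.92 = 0.4173.

0.417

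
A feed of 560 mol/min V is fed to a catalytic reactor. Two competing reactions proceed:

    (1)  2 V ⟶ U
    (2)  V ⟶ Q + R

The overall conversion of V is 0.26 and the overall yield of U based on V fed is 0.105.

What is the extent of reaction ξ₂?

ξ₂ = 28 mol/min

Yield of U: 1ξ₁ / 560 = 0.105 → ξ₁ = 58.8 mol/min.
Conversion of V: 2ξ₁ + 1ξ₂ = 0.26 × 560 = 145.6 → ξ₂ = 28 mol/min.
Outlet amounts (n = n₀ + Σ ν·ξ):
  V: 560 − 2(58.8) − 1(28) = 414.4
  U: 0 + 1(58.8) = 58.8
  Q: 0 + 1(28) = 28
  R: 0 + 1(28) = 28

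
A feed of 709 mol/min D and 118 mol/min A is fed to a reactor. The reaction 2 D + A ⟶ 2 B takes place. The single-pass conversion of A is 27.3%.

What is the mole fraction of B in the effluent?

A reacted = 0.273 × 118 = 32.21 mol/min; ν_A = −1, so ξ = 32.21/1 = 32.21 mol/min.
Outlet amounts (n = n₀ + ν ξ):
  D: 709 − 2(32.21) = 644.6
  A: 118 − 1(32.21) = 85.79
  B: 0 + 2(32.21) = 64.43
Total out = 794.8 mol/min; y_B = 64.43 / 794.8 = 0.08106.

0.0811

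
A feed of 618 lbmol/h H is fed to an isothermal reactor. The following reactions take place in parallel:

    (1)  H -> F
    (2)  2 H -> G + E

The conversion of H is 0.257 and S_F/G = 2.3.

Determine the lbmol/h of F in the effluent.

Conversion of H: H consumed = 0.257 × 618 = 158.8 lbmol/h = 1ξ₁ + 2ξ₂.
Selectivity: 1ξ₁ / (1ξ₂) = 2.3 → ξ₁ = 2.3 ξ₂.
Substitute: (1·2.3 + 2) ξ₂ = 158.8 → ξ₂ = 36.94 lbmol/h, ξ₁ = 84.95 lbmol/h.
Outlet amounts (n = n₀ + Σ ν·ξ):
  H: 618 − 1(84.95) − 2(36.94) = 459.2
  F: 0 + 1(84.95) = 84.95
  G: 0 + 1(36.94) = 36.94
  E: 0 + 1(36.94) = 36.94

85 lbmol/h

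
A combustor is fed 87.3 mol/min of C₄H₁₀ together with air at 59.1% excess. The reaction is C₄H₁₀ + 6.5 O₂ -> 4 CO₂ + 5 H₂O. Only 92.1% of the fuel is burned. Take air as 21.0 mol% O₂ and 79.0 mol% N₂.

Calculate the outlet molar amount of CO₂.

322 mol/min

Stoichiometric O₂ = 6.5 × 87.3 = 567.4 mol/min; O₂ fed = 567.4 × 1.591 = 902.8 mol/min.
N₂ fed = 902.8 × 79/21 = 3396 mol/min.
Fuel reacted = 0.921 × 87.3 → ξ = 80.4 mol/min.
Outlet (n = n₀ + ν ξ):
  C₄H₁₀: 87.3 − 1(80.4) = 6.897
  O₂: 902.8 − 6.5(80.4) = 380.2
  N₂: 3396 (inert)
  CO₂: 0 + 4(80.4) = 321.6
  H₂O: 0 + 5(80.4) = 402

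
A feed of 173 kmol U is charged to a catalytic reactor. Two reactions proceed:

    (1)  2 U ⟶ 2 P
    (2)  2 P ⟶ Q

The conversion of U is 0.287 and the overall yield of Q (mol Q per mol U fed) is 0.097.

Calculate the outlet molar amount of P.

Conversion of U: U consumed = 2ξ₁ = 0.287 × 173 → ξ₁ = 24.83 kmol.
Yield of Q: 1ξ₂ / 173 = 0.097 → ξ₂ = 16.78 kmol.
Outlet amounts (n = n₀ + Σ ν·ξ):
  U: 173 − 2(24.83) = 123.3
  P: 0 + 2(24.83) − 2(16.78) = 16.09
  Q: 0 + 1(16.78) = 16.78

16.1 kmol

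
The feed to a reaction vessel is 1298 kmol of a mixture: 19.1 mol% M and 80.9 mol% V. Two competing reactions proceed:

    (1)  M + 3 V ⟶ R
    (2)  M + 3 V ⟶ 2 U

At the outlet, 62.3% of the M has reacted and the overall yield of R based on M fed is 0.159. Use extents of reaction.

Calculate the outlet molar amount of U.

Yield of R: 1ξ₁ / 247.9 = 0.159 → ξ₁ = 39.42 kmol.
Conversion of M: 1ξ₁ + 1ξ₂ = 0.623 × 247.9 = 154.5 → ξ₂ = 115 kmol.
Outlet amounts (n = n₀ + Σ ν·ξ):
  M: 247.9 − 1(39.42) − 1(115) = 93.47
  V: 1050 − 3(39.42) − 3(115) = 586.7
  R: 0 + 1(39.42) = 39.42
  U: 0 + 2(115) = 230.1

230 kmol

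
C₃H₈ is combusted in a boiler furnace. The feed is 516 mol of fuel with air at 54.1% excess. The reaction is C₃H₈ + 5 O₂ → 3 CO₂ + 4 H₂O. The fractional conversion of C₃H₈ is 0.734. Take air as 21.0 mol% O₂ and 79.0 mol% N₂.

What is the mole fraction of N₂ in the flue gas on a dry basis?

Stoichiometric O₂ = 5 × 516 = 2580 mol; O₂ fed = 2580 × 1.541 = 3976 mol.
N₂ fed = 3976 × 79/21 = 14960 mol.
Fuel reacted = 0.734 × 516 → ξ = 378.7 mol.
Outlet (n = n₀ + ν ξ):
  C₃H₈: 516 − 1(378.7) = 137.3
  O₂: 3976 − 5(378.7) = 2082
  N₂: 14960 (inert)
  CO₂: 0 + 3(378.7) = 1136
  H₂O: 0 + 4(378.7) = 1515
Dry total = 18310 mol; y_N₂ (dry) = 14960 / 18310 = 0.8168.

0.817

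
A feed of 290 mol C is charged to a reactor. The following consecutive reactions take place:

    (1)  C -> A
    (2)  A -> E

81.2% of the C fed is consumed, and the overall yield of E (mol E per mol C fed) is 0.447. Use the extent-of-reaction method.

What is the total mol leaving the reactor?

Conversion of C: C consumed = 1ξ₁ = 0.812 × 290 → ξ₁ = 235.5 mol.
Yield of E: 1ξ₂ / 290 = 0.447 → ξ₂ = 129.6 mol.
Outlet amounts (n = n₀ + Σ ν·ξ):
  C: 290 − 1(235.5) = 54.52
  A: 0 + 1(235.5) − 1(129.6) = 105.9
  E: 0 + 1(129.6) = 129.6
Total out = 54.52 + 105.9 + 129.6 = 290 mol.

290 mol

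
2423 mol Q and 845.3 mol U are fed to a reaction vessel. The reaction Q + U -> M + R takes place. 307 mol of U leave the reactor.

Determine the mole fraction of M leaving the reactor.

For U: n = n₀ − 1ξ → 307 = 845.3 − 1ξ, giving ξ = 538.3 mol.
Outlet amounts (n = n₀ + ν ξ):
  Q: 2423 − 1(538.3) = 1885
  U: 845.3 − 1(538.3) = 307
  M: 0 + 1(538.3) = 538.3
  R: 0 + 1(538.3) = 538.3
Total out = 3268 mol; y_M = 538.3 / 3268 = 0.1647.

0.165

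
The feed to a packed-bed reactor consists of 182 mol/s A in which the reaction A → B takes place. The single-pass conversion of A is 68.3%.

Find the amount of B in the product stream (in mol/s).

A reacted = 0.683 × 182 = 124.3 mol/s; ν_A = −1, so ξ = 124.3/1 = 124.3 mol/s.
Outlet amounts (n = n₀ + ν ξ):
  A: 182 − 1(124.3) = 57.69
  B: 0 + 1(124.3) = 124.3

124 mol/s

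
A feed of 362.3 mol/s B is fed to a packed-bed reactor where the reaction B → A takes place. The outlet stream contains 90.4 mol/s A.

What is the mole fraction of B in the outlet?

For A: n = n₀ + 1ξ → 90.4 = 0 + 1ξ, giving ξ = 90.4 mol/s.
Outlet amounts (n = n₀ + ν ξ):
  B: 362.3 − 1(90.4) = 271.9
  A: 0 + 1(90.4) = 90.4
Total out = 362.3 mol/s; y_B = 271.9 / 362.3 = 0.7505.

0.75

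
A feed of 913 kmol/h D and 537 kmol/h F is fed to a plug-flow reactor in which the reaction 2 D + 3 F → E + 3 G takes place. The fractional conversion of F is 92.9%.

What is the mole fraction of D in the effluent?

F reacted = 0.929 × 537 = 498.9 kmol/h; ν_F = −3, so ξ = 498.9/3 = 166.3 kmol/h.
Outlet amounts (n = n₀ + ν ξ):
  D: 913 − 2(166.3) = 580.4
  F: 537 − 3(166.3) = 38.13
  E: 0 + 1(166.3) = 166.3
  G: 0 + 3(166.3) = 498.9
Total out = 1284 kmol/h; y_D = 580.4 / 1284 = 0.4521.

0.452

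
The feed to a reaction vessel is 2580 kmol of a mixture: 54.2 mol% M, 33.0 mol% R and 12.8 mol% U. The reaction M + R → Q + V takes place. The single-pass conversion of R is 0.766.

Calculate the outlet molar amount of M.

R reacted = 0.766 × 851.4 = 652.2 kmol; ν_R = −1, so ξ = 652.2/1 = 652.2 kmol.
Outlet amounts (n = n₀ + ν ξ):
  M: 1398 − 1(652.2) = 746.2
  R: 851.4 − 1(652.2) = 199.2
  Q: 0 + 1(652.2) = 652.2
  V: 0 + 1(652.2) = 652.2
  U: 330.2 (inert)

746 kmol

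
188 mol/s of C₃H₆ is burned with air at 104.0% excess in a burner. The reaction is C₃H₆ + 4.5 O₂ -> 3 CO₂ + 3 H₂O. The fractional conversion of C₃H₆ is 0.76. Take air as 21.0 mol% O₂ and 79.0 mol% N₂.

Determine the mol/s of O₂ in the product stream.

Stoichiometric O₂ = 4.5 × 188 = 846 mol/s; O₂ fed = 846 × 2.040 = 1726 mol/s.
N₂ fed = 1726 × 79/21 = 6492 mol/s.
Fuel reacted = 0.76 × 188 → ξ = 142.9 mol/s.
Outlet (n = n₀ + ν ξ):
  C₃H₆: 188 − 1(142.9) = 45.12
  O₂: 1726 − 4.5(142.9) = 1083
  N₂: 6492 (inert)
  CO₂: 0 + 3(142.9) = 428.6
  H₂O: 0 + 3(142.9) = 428.6

1080 mol/s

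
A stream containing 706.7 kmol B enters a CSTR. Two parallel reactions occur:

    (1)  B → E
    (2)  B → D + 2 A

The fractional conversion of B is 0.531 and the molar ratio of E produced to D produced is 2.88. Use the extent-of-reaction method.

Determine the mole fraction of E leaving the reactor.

0.309

Conversion of B: B consumed = 0.531 × 706.7 = 375.3 kmol = 1ξ₁ + 1ξ₂.
Selectivity: 1ξ₁ / (1ξ₂) = 2.88 → ξ₁ = 2.88 ξ₂.
Substitute: (1·2.88 + 1) ξ₂ = 375.3 → ξ₂ = 96.72 kmol, ξ₁ = 278.5 kmol.
Outlet amounts (n = n₀ + Σ ν·ξ):
  B: 706.7 − 1(278.5) − 1(96.72) = 331.4
  E: 0 + 1(278.5) = 278.5
  D: 0 + 1(96.72) = 96.72
  A: 0 + 2(96.72) = 193.4
Total out = 900.1 kmol; y_E = 278.5 / 900.1 = 0.3094.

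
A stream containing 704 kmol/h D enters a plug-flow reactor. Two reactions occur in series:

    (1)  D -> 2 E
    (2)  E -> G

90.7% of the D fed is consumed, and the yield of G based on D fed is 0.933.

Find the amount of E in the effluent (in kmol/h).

620 kmol/h

Conversion of D: D consumed = 1ξ₁ = 0.907 × 704 → ξ₁ = 638.5 kmol/h.
Yield of G: 1ξ₂ / 704 = 0.933 → ξ₂ = 656.8 kmol/h.
Outlet amounts (n = n₀ + Σ ν·ξ):
  D: 704 − 1(638.5) = 65.47
  E: 0 + 2(638.5) − 1(656.8) = 620.2
  G: 0 + 1(656.8) = 656.8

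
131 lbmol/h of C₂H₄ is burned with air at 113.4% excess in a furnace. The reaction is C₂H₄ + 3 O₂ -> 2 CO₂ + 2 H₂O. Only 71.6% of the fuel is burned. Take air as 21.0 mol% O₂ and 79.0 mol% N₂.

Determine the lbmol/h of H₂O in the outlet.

Stoichiometric O₂ = 3 × 131 = 393 lbmol/h; O₂ fed = 393 × 2.134 = 838.7 lbmol/h.
N₂ fed = 838.7 × 79/21 = 3155 lbmol/h.
Fuel reacted = 0.716 × 131 → ξ = 93.8 lbmol/h.
Outlet (n = n₀ + ν ξ):
  C₂H₄: 131 − 1(93.8) = 37.2
  O₂: 838.7 − 3(93.8) = 557.3
  N₂: 3155 (inert)
  CO₂: 0 + 2(93.8) = 187.6
  H₂O: 0 + 2(93.8) = 187.6

188 lbmol/h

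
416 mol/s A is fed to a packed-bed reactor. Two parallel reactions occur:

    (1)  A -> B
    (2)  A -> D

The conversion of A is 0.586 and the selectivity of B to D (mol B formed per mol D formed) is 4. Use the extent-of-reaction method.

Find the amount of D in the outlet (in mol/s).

Conversion of A: A consumed = 0.586 × 416 = 243.8 mol/s = 1ξ₁ + 1ξ₂.
Selectivity: 1ξ₁ / (1ξ₂) = 4 → ξ₁ = 4 ξ₂.
Substitute: (1·4 + 1) ξ₂ = 243.8 → ξ₂ = 48.76 mol/s, ξ₁ = 195 mol/s.
Outlet amounts (n = n₀ + Σ ν·ξ):
  A: 416 − 1(195) − 1(48.76) = 172.2
  B: 0 + 1(195) = 195
  D: 0 + 1(48.76) = 48.76

48.8 mol/s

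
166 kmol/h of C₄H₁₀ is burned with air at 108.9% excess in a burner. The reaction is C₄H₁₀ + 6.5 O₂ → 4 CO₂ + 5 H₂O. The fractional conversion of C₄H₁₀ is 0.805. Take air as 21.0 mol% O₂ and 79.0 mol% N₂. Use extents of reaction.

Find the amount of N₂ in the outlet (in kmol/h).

Stoichiometric O₂ = 6.5 × 166 = 1079 kmol/h; O₂ fed = 1079 × 2.089 = 2254 kmol/h.
N₂ fed = 2254 × 79/21 = 8479 kmol/h.
Fuel reacted = 0.805 × 166 → ξ = 133.6 kmol/h.
Outlet (n = n₀ + ν ξ):
  C₄H₁₀: 166 − 1(133.6) = 32.37
  O₂: 2254 − 6.5(133.6) = 1385
  N₂: 8479 (inert)
  CO₂: 0 + 4(133.6) = 534.5
  H₂O: 0 + 5(133.6) = 668.1

8480 kmol/h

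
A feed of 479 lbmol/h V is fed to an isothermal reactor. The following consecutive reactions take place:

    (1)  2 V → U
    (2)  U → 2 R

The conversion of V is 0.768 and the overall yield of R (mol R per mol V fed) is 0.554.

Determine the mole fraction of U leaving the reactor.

Conversion of V: V consumed = 2ξ₁ = 0.768 × 479 → ξ₁ = 183.9 lbmol/h.
Yield of R: 2ξ₂ / 479 = 0.554 → ξ₂ = 132.7 lbmol/h.
Outlet amounts (n = n₀ + Σ ν·ξ):
  V: 479 − 2(183.9) = 111.1
  U: 0 + 1(183.9) − 1(132.7) = 51.25
  R: 0 + 2(132.7) = 265.4
Total out = 427.7 lbmol/h; y_U = 51.25 / 427.7 = 0.1198.

0.12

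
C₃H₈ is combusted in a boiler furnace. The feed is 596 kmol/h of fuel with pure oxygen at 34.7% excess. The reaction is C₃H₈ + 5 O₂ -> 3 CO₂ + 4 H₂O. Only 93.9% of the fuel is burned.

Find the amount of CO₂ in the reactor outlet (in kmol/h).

Stoichiometric O₂ = 5 × 596 = 2980 kmol/h; O₂ fed = 2980 × 1.347 = 4014 kmol/h.
Fuel reacted = 0.939 × 596 → ξ = 559.6 kmol/h.
Outlet (n = n₀ + ν ξ):
  C₃H₈: 596 − 1(559.6) = 36.36
  O₂: 4014 − 5(559.6) = 1216
  CO₂: 0 + 3(559.6) = 1679
  H₂O: 0 + 4(559.6) = 2239

1680 kmol/h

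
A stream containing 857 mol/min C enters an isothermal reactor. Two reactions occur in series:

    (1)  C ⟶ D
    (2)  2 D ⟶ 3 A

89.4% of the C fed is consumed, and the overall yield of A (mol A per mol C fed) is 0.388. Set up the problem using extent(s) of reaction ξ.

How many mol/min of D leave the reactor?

Conversion of C: C consumed = 1ξ₁ = 0.894 × 857 → ξ₁ = 766.2 mol/min.
Yield of A: 3ξ₂ / 857 = 0.388 → ξ₂ = 110.8 mol/min.
Outlet amounts (n = n₀ + Σ ν·ξ):
  C: 857 − 1(766.2) = 90.84
  D: 0 + 1(766.2) − 2(110.8) = 544.5
  A: 0 + 3(110.8) = 332.5

544 mol/min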